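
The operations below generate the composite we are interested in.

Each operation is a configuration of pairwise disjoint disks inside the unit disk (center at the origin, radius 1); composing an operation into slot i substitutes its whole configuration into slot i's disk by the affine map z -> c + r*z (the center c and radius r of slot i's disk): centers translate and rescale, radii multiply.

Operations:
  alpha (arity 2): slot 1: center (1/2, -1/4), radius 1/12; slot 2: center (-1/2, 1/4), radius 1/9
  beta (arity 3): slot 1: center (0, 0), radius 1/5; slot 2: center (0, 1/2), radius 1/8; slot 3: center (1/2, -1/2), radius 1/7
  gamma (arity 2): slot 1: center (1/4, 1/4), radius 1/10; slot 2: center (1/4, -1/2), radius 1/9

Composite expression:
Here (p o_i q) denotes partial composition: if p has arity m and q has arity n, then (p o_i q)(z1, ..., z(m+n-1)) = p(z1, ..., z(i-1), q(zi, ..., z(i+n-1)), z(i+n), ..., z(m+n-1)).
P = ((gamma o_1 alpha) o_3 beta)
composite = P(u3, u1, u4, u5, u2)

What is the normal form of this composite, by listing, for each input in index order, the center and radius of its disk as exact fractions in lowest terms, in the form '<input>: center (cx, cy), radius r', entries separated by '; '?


u1: center (1/5, 11/40), radius 1/90; u2: center (11/36, -5/9), radius 1/63; u3: center (3/10, 9/40), radius 1/120; u4: center (1/4, -1/2), radius 1/45; u5: center (1/4, -4/9), radius 1/72

Below gamma, radii multiply path by path; the u-disk centers shift.
u3: after 2 affine steps, its disk has center (3/10, 9/40), radius 1/120
u1: after 2 affine steps, its disk has center (1/5, 11/40), radius 1/90
u4: after 2 affine steps, its disk has center (1/4, -1/2), radius 1/45
u5: after 2 affine steps, its disk has center (1/4, -4/9), radius 1/72
u2: after 2 affine steps, its disk has center (11/36, -5/9), radius 1/63


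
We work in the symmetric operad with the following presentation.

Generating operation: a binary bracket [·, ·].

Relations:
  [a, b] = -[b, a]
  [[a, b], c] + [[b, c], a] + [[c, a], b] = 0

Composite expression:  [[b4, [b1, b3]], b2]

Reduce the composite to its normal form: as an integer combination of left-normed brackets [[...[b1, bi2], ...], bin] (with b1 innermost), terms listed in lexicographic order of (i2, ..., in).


-[[[b1, b3], b4], b2]

Antisymmetry and Jacobi reduce to b1-anchored left-normed brackets.
Composite bracket: [[b4, [b1, b3]], b2]
The bracket unfolds into 8 signed words via [a, b] = ab - ba (2^3 = 8).
The b1-initial words carry the normal form:
  b1b3b4b2 appears with sign -1, giving the term -[[[b1, b3], b4], b2]


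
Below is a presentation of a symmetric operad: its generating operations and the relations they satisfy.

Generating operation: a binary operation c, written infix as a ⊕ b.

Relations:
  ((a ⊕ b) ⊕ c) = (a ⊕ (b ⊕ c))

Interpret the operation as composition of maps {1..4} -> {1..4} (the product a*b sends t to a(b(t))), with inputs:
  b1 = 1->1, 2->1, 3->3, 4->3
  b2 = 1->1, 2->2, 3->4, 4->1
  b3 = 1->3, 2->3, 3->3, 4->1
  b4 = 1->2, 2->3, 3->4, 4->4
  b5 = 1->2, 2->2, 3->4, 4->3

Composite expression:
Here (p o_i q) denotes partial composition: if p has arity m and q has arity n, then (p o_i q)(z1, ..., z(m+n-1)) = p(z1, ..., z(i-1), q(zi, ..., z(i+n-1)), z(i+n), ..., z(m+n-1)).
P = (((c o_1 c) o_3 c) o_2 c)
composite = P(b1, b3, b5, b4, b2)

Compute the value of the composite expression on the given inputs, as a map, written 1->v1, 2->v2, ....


(b3 ⊕ b5) = 1->3, 2->3, 3->1, 4->3
(b1 ⊕ (b3 ⊕ b5)) = 1->3, 2->3, 3->1, 4->3
(b4 ⊕ b2) = 1->2, 2->3, 3->4, 4->2
((b1 ⊕ (b3 ⊕ b5)) ⊕ (b4 ⊕ b2)) = 1->3, 2->1, 3->3, 4->3

1->3, 2->1, 3->3, 4->3


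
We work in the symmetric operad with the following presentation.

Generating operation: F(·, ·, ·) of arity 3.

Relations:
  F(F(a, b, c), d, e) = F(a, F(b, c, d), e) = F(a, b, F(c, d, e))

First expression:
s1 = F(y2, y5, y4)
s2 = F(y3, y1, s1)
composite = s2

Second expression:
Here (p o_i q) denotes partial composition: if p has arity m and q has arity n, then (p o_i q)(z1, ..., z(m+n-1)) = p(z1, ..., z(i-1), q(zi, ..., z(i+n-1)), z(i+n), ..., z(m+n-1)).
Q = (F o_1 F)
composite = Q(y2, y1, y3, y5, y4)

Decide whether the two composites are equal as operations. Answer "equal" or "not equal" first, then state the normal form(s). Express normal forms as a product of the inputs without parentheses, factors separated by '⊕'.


not equal; the first gives y3 ⊕ y1 ⊕ y2 ⊕ y5 ⊕ y4 and the second y2 ⊕ y1 ⊕ y3 ⊕ y5 ⊕ y4

The first composite normalizes to y3 ⊕ y1 ⊕ y2 ⊕ y5 ⊕ y4
The second composite normalizes to y2 ⊕ y1 ⊕ y3 ⊕ y5 ⊕ y4
Distinct normal forms: not equal.


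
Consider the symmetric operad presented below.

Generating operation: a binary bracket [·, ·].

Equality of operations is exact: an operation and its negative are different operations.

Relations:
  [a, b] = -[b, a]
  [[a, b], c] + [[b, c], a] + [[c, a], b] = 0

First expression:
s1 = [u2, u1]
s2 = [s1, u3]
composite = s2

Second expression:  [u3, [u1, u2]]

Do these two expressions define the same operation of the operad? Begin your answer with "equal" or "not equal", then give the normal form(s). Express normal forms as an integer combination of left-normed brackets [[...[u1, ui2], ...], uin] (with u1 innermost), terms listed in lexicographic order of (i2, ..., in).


equal; both compose to -[[u1, u2], u3]

In normal form, the first expression is -[[u1, u2], u3]
In normal form, the second expression is -[[u1, u2], u3]
Identical normal forms: equal.


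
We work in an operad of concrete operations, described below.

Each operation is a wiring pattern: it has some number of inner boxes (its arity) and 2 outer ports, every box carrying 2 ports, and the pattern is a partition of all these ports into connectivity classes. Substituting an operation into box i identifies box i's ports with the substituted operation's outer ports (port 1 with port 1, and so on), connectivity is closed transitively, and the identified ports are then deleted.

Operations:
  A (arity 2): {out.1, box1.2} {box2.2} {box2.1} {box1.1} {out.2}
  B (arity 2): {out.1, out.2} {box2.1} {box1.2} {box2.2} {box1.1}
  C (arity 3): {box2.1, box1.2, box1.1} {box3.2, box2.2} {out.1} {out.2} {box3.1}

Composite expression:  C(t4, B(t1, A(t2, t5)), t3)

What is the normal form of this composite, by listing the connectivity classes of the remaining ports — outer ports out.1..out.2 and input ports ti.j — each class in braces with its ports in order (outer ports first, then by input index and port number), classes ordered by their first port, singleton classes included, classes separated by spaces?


{out.1} {out.2} {t1.1} {t1.2} {t2.1} {t2.2} {t3.1} {t3.2, t4.1, t4.2} {t5.1} {t5.2}

Reachability decides: close wires over C-identified ports.
composing A on (t2, t5), with out.j its own outer ports: {out.1, t2.2} {out.2} {t2.1} {t5.1} {t5.2}
composing B on (t1, t2, t5), with out.j its own outer ports: {out.1, out.2} {t1.1} {t1.2} {t2.1} {t2.2} {t5.1} {t5.2}
composing C on (t4, t1, t2, t5, t3), with out.j its own outer ports: {out.1} {out.2} {t1.1} {t1.2} {t2.1} {t2.2} {t3.1} {t3.2, t4.1, t4.2} {t5.1} {t5.2}


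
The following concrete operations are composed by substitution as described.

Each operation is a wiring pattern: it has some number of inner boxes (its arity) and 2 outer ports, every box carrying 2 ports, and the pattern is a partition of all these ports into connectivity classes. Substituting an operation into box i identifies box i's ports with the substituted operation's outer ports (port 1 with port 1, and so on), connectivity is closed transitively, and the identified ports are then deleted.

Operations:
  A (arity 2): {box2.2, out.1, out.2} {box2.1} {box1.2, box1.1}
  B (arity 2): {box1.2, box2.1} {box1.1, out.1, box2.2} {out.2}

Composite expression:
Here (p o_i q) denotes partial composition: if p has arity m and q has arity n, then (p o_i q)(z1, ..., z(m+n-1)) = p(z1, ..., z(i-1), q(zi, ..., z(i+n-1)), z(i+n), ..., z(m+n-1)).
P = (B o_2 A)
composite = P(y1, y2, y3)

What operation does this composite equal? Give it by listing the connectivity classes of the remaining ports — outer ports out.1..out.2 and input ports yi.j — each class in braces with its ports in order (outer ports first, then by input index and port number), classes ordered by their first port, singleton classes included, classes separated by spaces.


Substituting into B glues patterns; closure does the rest.
through A, on inputs (y2, y3): {out.1, out.2, y3.2} {y2.1, y2.2} {y3.1} (out.j = stage outer ports)
through B, on inputs (y1, y2, y3): {out.1, y1.1, y1.2, y3.2} {out.2} {y2.1, y2.2} {y3.1} (out.j = stage outer ports)

{out.1, y1.1, y1.2, y3.2} {out.2} {y2.1, y2.2} {y3.1}


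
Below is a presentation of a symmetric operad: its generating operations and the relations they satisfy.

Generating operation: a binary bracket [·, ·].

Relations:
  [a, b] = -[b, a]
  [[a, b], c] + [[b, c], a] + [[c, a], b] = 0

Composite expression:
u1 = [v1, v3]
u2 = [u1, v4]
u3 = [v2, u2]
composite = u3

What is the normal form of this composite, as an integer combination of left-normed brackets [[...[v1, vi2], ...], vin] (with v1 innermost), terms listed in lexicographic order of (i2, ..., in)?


-[[[v1, v3], v4], v2]

Antisymmetry and Jacobi reduce to v1-anchored left-normed brackets.
Composite bracket: [v2, [[v1, v3], v4]]
The bracket unfolds into 8 signed words via [a, b] = ab - ba (2^3 = 8).
Collect the words opening with v1:
  the word v1v3v4v2 carries sign -1 and contributes -[[[v1, v3], v4], v2]


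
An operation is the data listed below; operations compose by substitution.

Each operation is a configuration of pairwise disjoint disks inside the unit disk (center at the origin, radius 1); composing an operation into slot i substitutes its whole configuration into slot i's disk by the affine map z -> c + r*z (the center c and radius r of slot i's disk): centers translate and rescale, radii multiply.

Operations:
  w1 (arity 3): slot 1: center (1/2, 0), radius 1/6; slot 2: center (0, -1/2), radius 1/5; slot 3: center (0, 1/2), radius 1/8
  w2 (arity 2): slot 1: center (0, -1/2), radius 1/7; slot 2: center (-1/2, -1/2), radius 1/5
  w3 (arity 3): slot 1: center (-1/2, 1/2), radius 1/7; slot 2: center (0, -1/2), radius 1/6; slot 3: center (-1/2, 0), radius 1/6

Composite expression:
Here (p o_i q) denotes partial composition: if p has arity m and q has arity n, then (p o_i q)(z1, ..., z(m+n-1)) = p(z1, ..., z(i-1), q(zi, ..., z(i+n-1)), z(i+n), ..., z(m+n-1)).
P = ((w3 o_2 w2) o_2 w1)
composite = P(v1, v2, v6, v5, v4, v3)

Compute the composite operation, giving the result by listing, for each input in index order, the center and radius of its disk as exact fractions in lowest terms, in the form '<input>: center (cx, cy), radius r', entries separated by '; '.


v1: center (-1/2, 1/2), radius 1/7; v2: center (1/84, -7/12), radius 1/252; v3: center (-1/2, 0), radius 1/6; v4: center (-1/12, -7/12), radius 1/30; v5: center (0, -4/7), radius 1/336; v6: center (0, -25/42), radius 1/210


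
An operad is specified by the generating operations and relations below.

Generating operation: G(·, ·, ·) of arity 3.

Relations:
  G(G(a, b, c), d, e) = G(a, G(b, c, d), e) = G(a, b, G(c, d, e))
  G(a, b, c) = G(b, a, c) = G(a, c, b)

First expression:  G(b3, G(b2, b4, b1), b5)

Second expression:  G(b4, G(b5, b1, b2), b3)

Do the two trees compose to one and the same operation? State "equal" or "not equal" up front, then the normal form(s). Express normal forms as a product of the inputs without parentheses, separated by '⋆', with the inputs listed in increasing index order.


equal — both sides give b1 ⋆ b2 ⋆ b3 ⋆ b4 ⋆ b5

The first expression reduces to b1 ⋆ b2 ⋆ b3 ⋆ b4 ⋆ b5
The second expression reduces to b1 ⋆ b2 ⋆ b3 ⋆ b4 ⋆ b5
The forms coincide; equal.


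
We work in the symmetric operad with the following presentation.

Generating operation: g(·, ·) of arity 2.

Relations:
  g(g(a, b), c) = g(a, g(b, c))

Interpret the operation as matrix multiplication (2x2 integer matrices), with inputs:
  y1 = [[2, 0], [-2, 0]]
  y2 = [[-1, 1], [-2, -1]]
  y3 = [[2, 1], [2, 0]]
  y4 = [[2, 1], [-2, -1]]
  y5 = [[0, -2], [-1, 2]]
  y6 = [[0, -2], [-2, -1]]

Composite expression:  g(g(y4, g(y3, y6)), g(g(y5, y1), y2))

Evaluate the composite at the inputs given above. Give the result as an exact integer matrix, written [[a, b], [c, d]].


g(y3, y6) = [[-2, -5], [0, -4]]
g(y4, g(y3, y6)) = [[-4, -14], [4, 14]]
g(y5, y1) = [[4, 0], [-6, 0]]
g(g(y5, y1), y2) = [[-4, 4], [6, -6]]
g(g(y4, g(y3, y6)), g(g(y5, y1), y2)) = [[-68, 68], [68, -68]]

[[-68, 68], [68, -68]]


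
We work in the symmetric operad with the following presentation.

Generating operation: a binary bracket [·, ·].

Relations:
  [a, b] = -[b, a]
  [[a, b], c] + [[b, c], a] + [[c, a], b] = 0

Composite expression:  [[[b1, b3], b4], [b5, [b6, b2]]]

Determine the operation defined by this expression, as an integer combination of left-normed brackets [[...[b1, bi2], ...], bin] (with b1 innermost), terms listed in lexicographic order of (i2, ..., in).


[[[[[b1, b3], b4], b2], b6], b5] - [[[[[b1, b3], b4], b5], b2], b6] + [[[[[b1, b3], b4], b5], b6], b2] - [[[[[b1, b3], b4], b6], b2], b5]


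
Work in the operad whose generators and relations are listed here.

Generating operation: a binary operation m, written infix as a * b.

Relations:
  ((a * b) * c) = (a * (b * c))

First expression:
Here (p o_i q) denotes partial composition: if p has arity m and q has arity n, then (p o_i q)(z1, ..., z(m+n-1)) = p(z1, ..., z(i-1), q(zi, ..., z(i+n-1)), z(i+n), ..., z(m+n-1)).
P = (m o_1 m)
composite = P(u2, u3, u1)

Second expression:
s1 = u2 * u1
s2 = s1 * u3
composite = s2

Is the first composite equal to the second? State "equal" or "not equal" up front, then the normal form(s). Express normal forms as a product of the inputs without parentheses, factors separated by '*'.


not equal; the first gives u2 * u3 * u1 and the second u2 * u1 * u3

The first expression, normalized: u2 * u3 * u1
The second expression, normalized: u2 * u1 * u3
They disagree, so not equal.


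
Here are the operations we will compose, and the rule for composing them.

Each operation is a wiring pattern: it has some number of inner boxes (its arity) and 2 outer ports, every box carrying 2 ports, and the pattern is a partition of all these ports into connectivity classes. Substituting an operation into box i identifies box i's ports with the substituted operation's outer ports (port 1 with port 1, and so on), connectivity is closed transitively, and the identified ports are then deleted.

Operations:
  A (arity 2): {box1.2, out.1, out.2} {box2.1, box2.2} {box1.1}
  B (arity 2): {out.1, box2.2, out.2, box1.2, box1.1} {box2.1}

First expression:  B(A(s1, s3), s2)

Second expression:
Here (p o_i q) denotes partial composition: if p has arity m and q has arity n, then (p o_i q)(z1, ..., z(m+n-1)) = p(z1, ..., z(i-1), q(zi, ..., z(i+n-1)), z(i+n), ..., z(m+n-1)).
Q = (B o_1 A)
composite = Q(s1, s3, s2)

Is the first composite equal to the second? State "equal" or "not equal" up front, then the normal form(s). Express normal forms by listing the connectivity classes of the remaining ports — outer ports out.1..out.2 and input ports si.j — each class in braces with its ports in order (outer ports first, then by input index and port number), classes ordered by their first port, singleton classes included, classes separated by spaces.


In normal form, the first expression is {out.1, out.2, s1.2, s2.2} {s1.1} {s2.1} {s3.1, s3.2}
In normal form, the second expression is {out.1, out.2, s1.2, s2.2} {s1.1} {s2.1} {s3.1, s3.2}
Identical normal forms: equal.

equal: each reduces to {out.1, out.2, s1.2, s2.2} {s1.1} {s2.1} {s3.1, s3.2}


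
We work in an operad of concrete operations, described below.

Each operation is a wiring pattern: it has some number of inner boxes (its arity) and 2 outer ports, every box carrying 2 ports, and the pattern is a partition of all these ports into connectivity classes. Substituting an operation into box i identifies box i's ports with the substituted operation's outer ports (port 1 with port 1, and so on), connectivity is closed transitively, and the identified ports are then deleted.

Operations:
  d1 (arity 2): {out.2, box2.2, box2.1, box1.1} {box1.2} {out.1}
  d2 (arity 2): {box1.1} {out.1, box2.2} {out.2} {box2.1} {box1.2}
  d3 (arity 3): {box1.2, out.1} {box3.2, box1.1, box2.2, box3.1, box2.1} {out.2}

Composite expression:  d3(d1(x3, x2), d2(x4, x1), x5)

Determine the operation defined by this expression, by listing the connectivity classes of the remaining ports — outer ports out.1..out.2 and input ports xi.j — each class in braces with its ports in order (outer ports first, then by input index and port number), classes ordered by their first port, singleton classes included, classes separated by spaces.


Treat the ports identified at d3 as solder joints: merge, then drop.
d1 over (x3, x2) gives {out.1} {out.2, x2.1, x2.2, x3.1} {x3.2}, out.j being that stage's outer ports
d2 over (x4, x1) gives {out.1, x1.2} {out.2} {x1.1} {x4.1} {x4.2}, out.j being that stage's outer ports
d3 over (x3, x2, x4, x1, x5) gives {out.1, x2.1, x2.2, x3.1} {out.2} {x1.1} {x1.2, x5.1, x5.2} {x3.2} {x4.1} {x4.2}, out.j being that stage's outer ports

{out.1, x2.1, x2.2, x3.1} {out.2} {x1.1} {x1.2, x5.1, x5.2} {x3.2} {x4.1} {x4.2}


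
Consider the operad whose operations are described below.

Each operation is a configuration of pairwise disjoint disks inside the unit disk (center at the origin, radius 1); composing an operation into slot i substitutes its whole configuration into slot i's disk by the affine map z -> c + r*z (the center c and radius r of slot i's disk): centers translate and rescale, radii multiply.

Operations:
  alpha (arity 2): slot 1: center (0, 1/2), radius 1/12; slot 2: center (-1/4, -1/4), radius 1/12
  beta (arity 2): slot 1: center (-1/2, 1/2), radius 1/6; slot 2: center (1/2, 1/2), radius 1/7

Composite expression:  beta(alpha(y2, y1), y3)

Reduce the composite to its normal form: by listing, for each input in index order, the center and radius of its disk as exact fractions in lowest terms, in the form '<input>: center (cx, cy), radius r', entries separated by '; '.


y1: center (-13/24, 11/24), radius 1/72; y2: center (-1/2, 7/12), radius 1/72; y3: center (1/2, 1/2), radius 1/7

Only the slot chain above each y matters under beta; compose those maps.
y2: after 2 affine steps, its disk has center (-1/2, 7/12), radius 1/72
y1: after 2 affine steps, its disk has center (-13/24, 11/24), radius 1/72
y3: after 1 affine step, its disk has center (1/2, 1/2), radius 1/7


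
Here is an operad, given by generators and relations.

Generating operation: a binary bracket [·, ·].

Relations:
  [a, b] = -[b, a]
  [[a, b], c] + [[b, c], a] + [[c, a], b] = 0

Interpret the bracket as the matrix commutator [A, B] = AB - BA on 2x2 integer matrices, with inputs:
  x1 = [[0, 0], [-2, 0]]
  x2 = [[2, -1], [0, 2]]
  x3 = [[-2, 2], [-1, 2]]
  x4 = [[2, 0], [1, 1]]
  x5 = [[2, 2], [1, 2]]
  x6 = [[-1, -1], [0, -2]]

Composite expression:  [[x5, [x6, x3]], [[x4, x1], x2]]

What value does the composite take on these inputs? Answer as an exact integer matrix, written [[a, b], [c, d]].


[x6, x3] = [[1, -2], [1, -1]]
[x5, [x6, x3]] = [[4, -4], [2, -4]]
[x4, x1] = [[0, 0], [2, 0]]
[[x4, x1], x2] = [[2, 0], [0, -2]]
[[x5, [x6, x3]], [[x4, x1], x2]] = [[0, 16], [8, 0]]

[[0, 16], [8, 0]]


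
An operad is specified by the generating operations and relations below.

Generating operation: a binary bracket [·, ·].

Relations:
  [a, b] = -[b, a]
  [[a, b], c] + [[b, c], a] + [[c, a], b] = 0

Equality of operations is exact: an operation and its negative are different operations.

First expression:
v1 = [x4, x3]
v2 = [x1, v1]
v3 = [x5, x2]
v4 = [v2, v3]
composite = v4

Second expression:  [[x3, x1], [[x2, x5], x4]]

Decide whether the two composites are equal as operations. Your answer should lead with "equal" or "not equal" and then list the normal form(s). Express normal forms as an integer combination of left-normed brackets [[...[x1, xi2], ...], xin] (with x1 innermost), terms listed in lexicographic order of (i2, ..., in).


Reducing the first expression gives [[[[x1, x3], x4], x2], x5] - [[[[x1, x3], x4], x5], x2] - [[[[x1, x4], x3], x2], x5] + [[[[x1, x4], x3], x5], x2]
Reducing the second expression gives -[[[[x1, x3], x2], x5], x4] + [[[[x1, x3], x4], x2], x5] - [[[[x1, x3], x4], x5], x2] + [[[[x1, x3], x5], x2], x4]
The forms do not match — not equal.

not equal; the first gives [[[[x1, x3], x4], x2], x5] - [[[[x1, x3], x4], x5], x2] - [[[[x1, x4], x3], x2], x5] + [[[[x1, x4], x3], x5], x2] and the second -[[[[x1, x3], x2], x5], x4] + [[[[x1, x3], x4], x2], x5] - [[[[x1, x3], x4], x5], x2] + [[[[x1, x3], x5], x2], x4]


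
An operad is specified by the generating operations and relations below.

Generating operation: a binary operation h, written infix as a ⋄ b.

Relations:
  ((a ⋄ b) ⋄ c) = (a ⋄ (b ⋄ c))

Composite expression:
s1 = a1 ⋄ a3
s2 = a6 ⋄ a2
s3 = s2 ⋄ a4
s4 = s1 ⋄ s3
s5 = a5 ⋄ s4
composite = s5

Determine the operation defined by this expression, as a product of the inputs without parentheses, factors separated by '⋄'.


The h-tree's shape is irrelevant; the a-reading-order decides.
(a1 ⋄ a3) flattens to a1 ⋄ a3
(a6 ⋄ a2) flattens to a6 ⋄ a2
((a6 ⋄ a2) ⋄ a4) flattens to a6 ⋄ a2 ⋄ a4
((a1 ⋄ a3) ⋄ ((a6 ⋄ a2) ⋄ a4)) flattens to a1 ⋄ a3 ⋄ a6 ⋄ a2 ⋄ a4
(a5 ⋄ ((a1 ⋄ a3) ⋄ ((a6 ⋄ a2) ⋄ a4))) flattens to a5 ⋄ a1 ⋄ a3 ⋄ a6 ⋄ a2 ⋄ a4

a5 ⋄ a1 ⋄ a3 ⋄ a6 ⋄ a2 ⋄ a4


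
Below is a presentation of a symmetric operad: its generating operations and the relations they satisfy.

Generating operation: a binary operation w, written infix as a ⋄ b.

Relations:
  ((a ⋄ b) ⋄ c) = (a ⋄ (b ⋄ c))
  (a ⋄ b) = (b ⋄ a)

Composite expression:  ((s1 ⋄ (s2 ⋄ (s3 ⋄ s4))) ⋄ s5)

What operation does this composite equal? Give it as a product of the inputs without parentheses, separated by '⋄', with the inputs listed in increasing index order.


s1 ⋄ s2 ⋄ s3 ⋄ s4 ⋄ s5

With w associative and commutative, the s-input set is all that matters.
(s3 ⋄ s4) reduces to s3 ⋄ s4
(s2 ⋄ (s3 ⋄ s4)) reduces to s2 ⋄ s3 ⋄ s4
(s1 ⋄ (s2 ⋄ (s3 ⋄ s4))) reduces to s1 ⋄ s2 ⋄ s3 ⋄ s4
((s1 ⋄ (s2 ⋄ (s3 ⋄ s4))) ⋄ s5) reduces to s1 ⋄ s2 ⋄ s3 ⋄ s4 ⋄ s5
reordering the factors by index: s1 ⋄ s2 ⋄ s3 ⋄ s4 ⋄ s5


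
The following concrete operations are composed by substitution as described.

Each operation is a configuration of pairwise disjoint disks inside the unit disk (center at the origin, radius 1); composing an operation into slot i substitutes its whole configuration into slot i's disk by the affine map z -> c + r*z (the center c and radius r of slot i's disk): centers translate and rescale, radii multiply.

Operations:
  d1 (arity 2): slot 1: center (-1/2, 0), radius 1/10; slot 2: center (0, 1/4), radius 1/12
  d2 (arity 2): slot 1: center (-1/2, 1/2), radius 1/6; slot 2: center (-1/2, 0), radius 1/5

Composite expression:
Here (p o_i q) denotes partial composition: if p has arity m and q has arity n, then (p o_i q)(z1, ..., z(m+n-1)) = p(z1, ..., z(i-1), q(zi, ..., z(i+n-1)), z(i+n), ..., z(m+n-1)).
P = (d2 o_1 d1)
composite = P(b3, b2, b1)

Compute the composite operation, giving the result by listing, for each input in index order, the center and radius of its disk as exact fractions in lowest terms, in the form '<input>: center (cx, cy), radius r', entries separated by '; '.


b1: center (-1/2, 0), radius 1/5; b2: center (-1/2, 13/24), radius 1/72; b3: center (-7/12, 1/2), radius 1/60

Each b-disk chains the slot maps above it in d2; radii multiply.
input b3: applying the 2 nested substitutions gives center (-7/12, 1/2), radius 1/60
input b2: applying the 2 nested substitutions gives center (-1/2, 13/24), radius 1/72
input b1: applying the 1 nested substitution gives center (-1/2, 0), radius 1/5


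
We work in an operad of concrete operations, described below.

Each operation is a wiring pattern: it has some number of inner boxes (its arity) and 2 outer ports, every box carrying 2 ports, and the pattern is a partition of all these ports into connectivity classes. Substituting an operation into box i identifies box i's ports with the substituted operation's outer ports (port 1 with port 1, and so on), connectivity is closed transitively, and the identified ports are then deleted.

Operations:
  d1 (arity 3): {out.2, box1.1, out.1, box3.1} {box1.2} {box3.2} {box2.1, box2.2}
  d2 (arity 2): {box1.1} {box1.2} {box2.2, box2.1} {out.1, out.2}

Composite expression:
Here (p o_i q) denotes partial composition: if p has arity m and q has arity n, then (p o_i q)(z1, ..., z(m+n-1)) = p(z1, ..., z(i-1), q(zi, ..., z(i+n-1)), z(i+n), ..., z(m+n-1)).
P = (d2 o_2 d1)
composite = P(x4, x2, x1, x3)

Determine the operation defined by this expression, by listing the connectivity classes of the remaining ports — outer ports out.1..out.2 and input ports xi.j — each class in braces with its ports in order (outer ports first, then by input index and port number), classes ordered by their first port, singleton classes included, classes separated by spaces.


{out.1, out.2} {x1.1, x1.2} {x2.1, x3.1} {x2.2} {x3.2} {x4.1} {x4.2}

Substituting into d2 glues patterns; closure does the rest.
the subtree at d1 composes to {out.1, out.2, x2.1, x3.1} {x1.1, x1.2} {x2.2} {x3.2} on (x2, x1, x3); out.j = own outer ports
the subtree at d2 composes to {out.1, out.2} {x1.1, x1.2} {x2.1, x3.1} {x2.2} {x3.2} {x4.1} {x4.2} on (x4, x2, x1, x3); out.j = own outer ports


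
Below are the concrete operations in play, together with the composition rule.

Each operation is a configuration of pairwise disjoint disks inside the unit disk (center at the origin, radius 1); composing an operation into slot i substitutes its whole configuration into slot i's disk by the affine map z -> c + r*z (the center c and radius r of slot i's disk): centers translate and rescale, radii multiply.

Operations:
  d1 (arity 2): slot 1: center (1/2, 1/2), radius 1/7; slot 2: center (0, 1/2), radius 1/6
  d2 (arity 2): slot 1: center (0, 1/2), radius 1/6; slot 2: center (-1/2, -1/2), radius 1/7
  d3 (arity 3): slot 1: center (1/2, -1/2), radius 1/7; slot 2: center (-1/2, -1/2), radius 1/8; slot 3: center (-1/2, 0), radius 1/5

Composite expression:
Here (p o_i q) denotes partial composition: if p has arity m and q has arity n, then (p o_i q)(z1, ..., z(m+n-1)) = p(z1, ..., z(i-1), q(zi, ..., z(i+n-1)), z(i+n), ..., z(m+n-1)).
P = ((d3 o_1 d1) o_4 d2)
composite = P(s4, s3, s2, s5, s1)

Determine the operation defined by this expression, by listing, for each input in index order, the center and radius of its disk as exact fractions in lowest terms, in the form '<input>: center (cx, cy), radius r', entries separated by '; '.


s1: center (-3/5, -1/10), radius 1/35; s2: center (-1/2, -1/2), radius 1/8; s3: center (1/2, -3/7), radius 1/42; s4: center (4/7, -3/7), radius 1/49; s5: center (-1/2, 1/10), radius 1/30

Nesting under d3 composes maps z -> c + r*z down each s-path.
input s4: applying the 2 nested substitutions gives center (4/7, -3/7), radius 1/49
input s3: applying the 2 nested substitutions gives center (1/2, -3/7), radius 1/42
input s2: applying the 1 nested substitution gives center (-1/2, -1/2), radius 1/8
input s5: applying the 2 nested substitutions gives center (-1/2, 1/10), radius 1/30
input s1: applying the 2 nested substitutions gives center (-3/5, -1/10), radius 1/35


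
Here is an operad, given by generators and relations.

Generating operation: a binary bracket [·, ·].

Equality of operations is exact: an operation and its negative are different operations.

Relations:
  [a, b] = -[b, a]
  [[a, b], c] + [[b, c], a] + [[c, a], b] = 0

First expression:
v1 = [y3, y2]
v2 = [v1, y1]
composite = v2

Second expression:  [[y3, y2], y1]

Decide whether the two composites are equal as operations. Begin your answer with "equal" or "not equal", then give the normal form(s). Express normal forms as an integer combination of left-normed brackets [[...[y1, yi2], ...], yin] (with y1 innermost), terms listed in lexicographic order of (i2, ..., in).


equal; the common form is [[y1, y2], y3] - [[y1, y3], y2]

In normal form, the first expression is [[y1, y2], y3] - [[y1, y3], y2]
In normal form, the second expression is [[y1, y2], y3] - [[y1, y3], y2]
The forms coincide; equal.


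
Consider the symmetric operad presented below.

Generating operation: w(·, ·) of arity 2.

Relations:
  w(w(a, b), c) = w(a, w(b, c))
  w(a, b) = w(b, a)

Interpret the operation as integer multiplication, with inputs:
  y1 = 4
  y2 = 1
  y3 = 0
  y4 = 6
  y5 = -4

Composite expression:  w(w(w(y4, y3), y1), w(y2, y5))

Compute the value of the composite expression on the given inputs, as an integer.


w(y4, y3) = 0
w(w(y4, y3), y1) = 0
w(y2, y5) = -4
w(w(w(y4, y3), y1), w(y2, y5)) = 0

0


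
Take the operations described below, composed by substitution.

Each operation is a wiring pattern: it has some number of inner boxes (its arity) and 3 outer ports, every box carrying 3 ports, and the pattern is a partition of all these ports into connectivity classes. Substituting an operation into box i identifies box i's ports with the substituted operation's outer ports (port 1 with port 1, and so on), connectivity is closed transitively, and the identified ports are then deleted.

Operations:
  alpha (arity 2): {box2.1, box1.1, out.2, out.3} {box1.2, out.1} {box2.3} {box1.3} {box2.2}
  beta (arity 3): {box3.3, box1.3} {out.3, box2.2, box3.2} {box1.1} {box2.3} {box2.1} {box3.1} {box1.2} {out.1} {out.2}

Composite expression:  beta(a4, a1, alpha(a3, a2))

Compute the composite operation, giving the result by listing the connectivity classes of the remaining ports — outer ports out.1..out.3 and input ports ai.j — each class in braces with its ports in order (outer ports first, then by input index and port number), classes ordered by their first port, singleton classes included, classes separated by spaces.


{out.1} {out.2} {out.3, a1.2, a2.1, a3.1, a4.3} {a1.1} {a1.3} {a2.2} {a2.3} {a3.2} {a3.3} {a4.1} {a4.2}


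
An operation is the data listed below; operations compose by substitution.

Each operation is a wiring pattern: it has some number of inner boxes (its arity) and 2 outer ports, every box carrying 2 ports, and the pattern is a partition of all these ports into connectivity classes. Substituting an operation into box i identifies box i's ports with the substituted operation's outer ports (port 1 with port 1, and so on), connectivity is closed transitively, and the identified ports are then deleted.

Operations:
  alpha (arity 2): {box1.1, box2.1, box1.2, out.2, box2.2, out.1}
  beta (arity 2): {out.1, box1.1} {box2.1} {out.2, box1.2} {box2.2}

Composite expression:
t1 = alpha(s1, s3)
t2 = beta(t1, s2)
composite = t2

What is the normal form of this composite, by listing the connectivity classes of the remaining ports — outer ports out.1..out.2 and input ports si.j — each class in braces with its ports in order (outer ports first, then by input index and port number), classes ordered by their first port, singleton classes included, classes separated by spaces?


{out.1, out.2, s1.1, s1.2, s3.1, s3.2} {s2.1} {s2.2}

Substituting into beta glues patterns; closure does the rest.
after alpha, the pattern on (s1, s3) reads {out.1, out.2, s1.1, s1.2, s3.1, s3.2} (out.j = its outer ports)
after beta, the pattern on (s1, s3, s2) reads {out.1, out.2, s1.1, s1.2, s3.1, s3.2} {s2.1} {s2.2} (out.j = its outer ports)


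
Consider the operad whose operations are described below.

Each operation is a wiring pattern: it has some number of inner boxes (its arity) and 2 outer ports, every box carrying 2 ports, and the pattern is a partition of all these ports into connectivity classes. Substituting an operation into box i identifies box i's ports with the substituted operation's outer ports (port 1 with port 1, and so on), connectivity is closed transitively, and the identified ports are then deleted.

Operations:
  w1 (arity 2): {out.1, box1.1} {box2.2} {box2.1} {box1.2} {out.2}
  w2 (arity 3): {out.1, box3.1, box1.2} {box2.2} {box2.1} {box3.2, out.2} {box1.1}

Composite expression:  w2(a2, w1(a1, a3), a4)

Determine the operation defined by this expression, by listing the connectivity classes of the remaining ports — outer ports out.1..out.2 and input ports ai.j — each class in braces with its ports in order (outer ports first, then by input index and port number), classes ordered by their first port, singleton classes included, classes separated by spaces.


{out.1, a2.2, a4.1} {out.2, a4.2} {a1.1} {a1.2} {a2.1} {a3.1} {a3.2}

Treat the ports identified at w2 as solder joints: merge, then drop.
stage w1: inputs (a1, a3), connectivity {out.1, a1.1} {out.2} {a1.2} {a3.1} {a3.2}, out.j its boundary
stage w2: inputs (a2, a1, a3, a4), connectivity {out.1, a2.2, a4.1} {out.2, a4.2} {a1.1} {a1.2} {a2.1} {a3.1} {a3.2}, out.j its boundary


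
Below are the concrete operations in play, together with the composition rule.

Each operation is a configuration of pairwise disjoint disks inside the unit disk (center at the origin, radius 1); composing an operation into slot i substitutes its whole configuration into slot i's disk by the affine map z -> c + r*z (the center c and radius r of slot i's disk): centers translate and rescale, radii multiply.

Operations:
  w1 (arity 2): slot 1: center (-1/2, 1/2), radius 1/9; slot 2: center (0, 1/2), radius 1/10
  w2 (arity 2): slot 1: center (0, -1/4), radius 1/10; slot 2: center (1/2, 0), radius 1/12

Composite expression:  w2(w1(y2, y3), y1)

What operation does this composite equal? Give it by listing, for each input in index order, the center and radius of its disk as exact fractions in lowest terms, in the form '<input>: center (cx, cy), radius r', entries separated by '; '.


Each y-disk chains the slot maps above it in w2; radii multiply.
y2 passes through 2 substitutions, ending at center (-1/20, -1/5), radius 1/90
y3 passes through 2 substitutions, ending at center (0, -1/5), radius 1/100
y1 passes through 1 substitution, ending at center (1/2, 0), radius 1/12

y1: center (1/2, 0), radius 1/12; y2: center (-1/20, -1/5), radius 1/90; y3: center (0, -1/5), radius 1/100


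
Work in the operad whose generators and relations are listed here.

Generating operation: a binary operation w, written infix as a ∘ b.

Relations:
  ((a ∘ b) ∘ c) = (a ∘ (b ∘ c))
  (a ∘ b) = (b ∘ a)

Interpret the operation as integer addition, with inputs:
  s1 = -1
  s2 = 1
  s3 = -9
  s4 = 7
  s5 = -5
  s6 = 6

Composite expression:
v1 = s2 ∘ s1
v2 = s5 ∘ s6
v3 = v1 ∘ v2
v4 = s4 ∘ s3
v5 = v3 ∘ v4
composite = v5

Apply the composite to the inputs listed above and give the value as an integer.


(s2 ∘ s1) = 0
(s5 ∘ s6) = 1
((s2 ∘ s1) ∘ (s5 ∘ s6)) = 1
(s4 ∘ s3) = -2
(((s2 ∘ s1) ∘ (s5 ∘ s6)) ∘ (s4 ∘ s3)) = -1

-1


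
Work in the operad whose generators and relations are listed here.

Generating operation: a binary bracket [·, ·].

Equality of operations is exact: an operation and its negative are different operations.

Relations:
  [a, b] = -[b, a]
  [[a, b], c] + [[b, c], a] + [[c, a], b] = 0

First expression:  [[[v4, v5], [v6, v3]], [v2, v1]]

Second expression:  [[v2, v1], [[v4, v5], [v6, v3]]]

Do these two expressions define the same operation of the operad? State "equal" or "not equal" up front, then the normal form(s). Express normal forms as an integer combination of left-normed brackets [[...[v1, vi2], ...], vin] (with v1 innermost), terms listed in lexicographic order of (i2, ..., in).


not equal: they reduce to [[[[[v1, v2], v3], v6], v4], v5] - [[[[[v1, v2], v3], v6], v5], v4] - [[[[[v1, v2], v4], v5], v3], v6] + [[[[[v1, v2], v4], v5], v6], v3] + [[[[[v1, v2], v5], v4], v3], v6] - [[[[[v1, v2], v5], v4], v6], v3] - [[[[[v1, v2], v6], v3], v4], v5] + [[[[[v1, v2], v6], v3], v5], v4] and -[[[[[v1, v2], v3], v6], v4], v5] + [[[[[v1, v2], v3], v6], v5], v4] + [[[[[v1, v2], v4], v5], v3], v6] - [[[[[v1, v2], v4], v5], v6], v3] - [[[[[v1, v2], v5], v4], v3], v6] + [[[[[v1, v2], v5], v4], v6], v3] + [[[[[v1, v2], v6], v3], v4], v5] - [[[[[v1, v2], v6], v3], v5], v4]


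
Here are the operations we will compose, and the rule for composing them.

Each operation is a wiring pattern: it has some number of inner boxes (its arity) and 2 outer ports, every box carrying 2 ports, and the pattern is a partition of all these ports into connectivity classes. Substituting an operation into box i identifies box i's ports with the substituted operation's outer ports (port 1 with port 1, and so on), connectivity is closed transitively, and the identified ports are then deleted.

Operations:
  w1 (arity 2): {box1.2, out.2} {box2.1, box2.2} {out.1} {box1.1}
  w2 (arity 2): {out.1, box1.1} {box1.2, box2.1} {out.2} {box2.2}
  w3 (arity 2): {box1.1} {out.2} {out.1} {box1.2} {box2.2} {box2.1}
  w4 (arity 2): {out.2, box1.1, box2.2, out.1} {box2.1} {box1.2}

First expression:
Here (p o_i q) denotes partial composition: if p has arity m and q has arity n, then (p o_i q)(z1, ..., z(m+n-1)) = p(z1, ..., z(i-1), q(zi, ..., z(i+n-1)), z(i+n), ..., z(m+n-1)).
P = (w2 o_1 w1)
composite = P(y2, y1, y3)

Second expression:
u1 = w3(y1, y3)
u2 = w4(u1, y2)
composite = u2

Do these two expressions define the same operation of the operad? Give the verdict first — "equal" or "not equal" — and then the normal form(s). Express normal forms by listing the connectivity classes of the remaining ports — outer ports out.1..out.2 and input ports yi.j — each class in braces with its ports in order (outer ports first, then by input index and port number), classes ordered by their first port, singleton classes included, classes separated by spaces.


not equal: they reduce to {out.1} {out.2} {y1.1, y1.2} {y2.1} {y2.2, y3.1} {y3.2} and {out.1, out.2, y2.2} {y1.1} {y1.2} {y2.1} {y3.1} {y3.2}

The first expression reduces to {out.1} {out.2} {y1.1, y1.2} {y2.1} {y2.2, y3.1} {y3.2}
The second expression reduces to {out.1, out.2, y2.2} {y1.1} {y1.2} {y2.1} {y3.1} {y3.2}
No match — not equal.


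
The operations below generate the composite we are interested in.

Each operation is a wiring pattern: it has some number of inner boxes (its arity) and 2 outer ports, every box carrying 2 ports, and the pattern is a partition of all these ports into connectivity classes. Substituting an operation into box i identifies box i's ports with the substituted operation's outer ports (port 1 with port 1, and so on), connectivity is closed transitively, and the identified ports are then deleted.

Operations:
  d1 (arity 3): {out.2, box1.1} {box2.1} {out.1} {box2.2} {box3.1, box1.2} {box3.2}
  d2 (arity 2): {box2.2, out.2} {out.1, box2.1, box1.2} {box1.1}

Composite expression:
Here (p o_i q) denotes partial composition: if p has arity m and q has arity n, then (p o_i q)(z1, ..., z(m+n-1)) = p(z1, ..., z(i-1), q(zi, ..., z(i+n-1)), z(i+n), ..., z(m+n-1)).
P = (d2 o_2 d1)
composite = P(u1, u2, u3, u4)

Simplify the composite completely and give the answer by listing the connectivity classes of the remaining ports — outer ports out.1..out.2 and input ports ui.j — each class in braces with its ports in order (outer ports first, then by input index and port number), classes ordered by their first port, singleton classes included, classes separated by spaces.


{out.1, u1.2} {out.2, u2.1} {u1.1} {u2.2, u4.1} {u3.1} {u3.2} {u4.2}

Reachability decides: close wires over d2-identified ports.
after d1, the pattern on (u2, u3, u4) reads {out.1} {out.2, u2.1} {u2.2, u4.1} {u3.1} {u3.2} {u4.2} (out.j = its outer ports)
after d2, the pattern on (u1, u2, u3, u4) reads {out.1, u1.2} {out.2, u2.1} {u1.1} {u2.2, u4.1} {u3.1} {u3.2} {u4.2} (out.j = its outer ports)


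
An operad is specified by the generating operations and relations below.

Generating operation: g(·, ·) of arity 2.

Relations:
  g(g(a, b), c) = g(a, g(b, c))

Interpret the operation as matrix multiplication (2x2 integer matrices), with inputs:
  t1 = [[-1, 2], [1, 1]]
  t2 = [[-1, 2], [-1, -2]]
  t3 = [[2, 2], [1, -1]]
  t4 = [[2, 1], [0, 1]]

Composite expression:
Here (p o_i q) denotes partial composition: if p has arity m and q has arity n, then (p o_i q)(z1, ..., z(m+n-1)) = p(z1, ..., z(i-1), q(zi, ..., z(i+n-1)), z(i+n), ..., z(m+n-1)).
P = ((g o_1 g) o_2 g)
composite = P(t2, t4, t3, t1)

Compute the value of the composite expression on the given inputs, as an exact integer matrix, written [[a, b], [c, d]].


[[-2, -11], [6, -15]]
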